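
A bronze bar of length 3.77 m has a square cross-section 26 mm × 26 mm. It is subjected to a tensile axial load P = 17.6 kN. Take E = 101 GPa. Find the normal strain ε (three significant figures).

2.58e-04

A = 676 mm².
σ = N/A = 26.04 MPa; ε = σ/E = 26.04/101000 = 2.578e-04.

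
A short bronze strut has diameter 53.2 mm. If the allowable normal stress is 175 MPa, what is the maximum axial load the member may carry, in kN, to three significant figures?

A = 2223 mm².
P_max = σ_allow · A = 175 · 2223 = 389000 N = 389 kN.

389 kN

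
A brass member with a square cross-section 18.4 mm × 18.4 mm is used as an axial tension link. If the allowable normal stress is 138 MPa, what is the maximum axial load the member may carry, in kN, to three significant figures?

A = 338.6 mm².
P_max = σ_allow · A = 138 · 338.6 = 46720 N = 46.72 kN.

46.7 kN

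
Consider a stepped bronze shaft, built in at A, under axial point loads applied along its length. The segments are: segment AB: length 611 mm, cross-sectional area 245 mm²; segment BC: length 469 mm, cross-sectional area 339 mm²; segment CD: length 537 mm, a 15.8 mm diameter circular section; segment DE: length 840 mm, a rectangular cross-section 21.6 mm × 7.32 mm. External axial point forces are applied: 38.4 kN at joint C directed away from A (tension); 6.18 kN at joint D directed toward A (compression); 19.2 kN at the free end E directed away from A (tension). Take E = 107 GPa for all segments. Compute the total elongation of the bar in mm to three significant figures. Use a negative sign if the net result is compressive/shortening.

Internal axial forces (sectioning from the free end, tension +): N_DE = 19.2 kN, N_CD = 13.02 kN, N_BC = 51.42 kN, N_AB = 51.42 kN.
A_CD = 196.1 mm².
A_DE = 158.1 mm².
δ_AB = 51420·611/(245·107000) = 1.198 mm
δ_BC = 51420·469/(339·107000) = 0.6648 mm
δ_CD = 13020·537/(196.1·107000) = 0.3333 mm
δ_DE = 19200·840/(158.1·107000) = 0.9533 mm
δ = Σδ_i = 3.15 mm.

3.15 mm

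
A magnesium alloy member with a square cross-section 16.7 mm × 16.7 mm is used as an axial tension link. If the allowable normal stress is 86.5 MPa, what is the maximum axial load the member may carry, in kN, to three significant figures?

A = 278.9 mm².
P_max = σ_allow · A = 86.5 · 278.9 = 24120 N = 24.12 kN.

24.1 kN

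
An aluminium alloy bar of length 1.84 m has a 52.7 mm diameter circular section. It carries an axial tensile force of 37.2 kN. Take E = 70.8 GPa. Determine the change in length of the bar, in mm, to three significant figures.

A = 2181 mm².
δ_mech = NL/(AE) = 37200·1840/(2181·70800) = 0.4432 mm.

0.443 mm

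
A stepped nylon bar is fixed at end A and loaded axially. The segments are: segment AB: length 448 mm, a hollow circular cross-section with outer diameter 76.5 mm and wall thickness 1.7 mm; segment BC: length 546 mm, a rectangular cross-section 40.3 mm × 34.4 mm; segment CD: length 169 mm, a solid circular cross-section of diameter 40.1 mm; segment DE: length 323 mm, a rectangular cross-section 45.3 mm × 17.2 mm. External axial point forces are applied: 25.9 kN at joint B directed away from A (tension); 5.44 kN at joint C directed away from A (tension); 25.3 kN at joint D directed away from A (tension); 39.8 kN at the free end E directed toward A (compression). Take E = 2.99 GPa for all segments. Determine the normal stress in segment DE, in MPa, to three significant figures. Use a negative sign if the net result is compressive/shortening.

-51.1 MPa

Internal axial forces (sectioning from the free end, tension +): N_DE = -39.8 kN, N_CD = -14.5 kN, N_BC = -9.06 kN, N_AB = 16.84 kN.
A_DE = 779.2 mm².
σ_DE = N_DE/A_DE = -39800/779.2 = -51.08 MPa.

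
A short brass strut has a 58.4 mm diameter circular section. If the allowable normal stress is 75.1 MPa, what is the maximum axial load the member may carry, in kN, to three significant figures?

A = 2679 mm².
P_max = σ_allow · A = 75.1 · 2679 = 201200 N = 201.2 kN.

201 kN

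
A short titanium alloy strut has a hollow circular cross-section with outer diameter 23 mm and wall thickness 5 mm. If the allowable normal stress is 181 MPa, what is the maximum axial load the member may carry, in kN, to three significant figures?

A = 282.7 mm².
P_max = σ_allow · A = 181 · 282.7 = 51180 N = 51.18 kN.

51.2 kN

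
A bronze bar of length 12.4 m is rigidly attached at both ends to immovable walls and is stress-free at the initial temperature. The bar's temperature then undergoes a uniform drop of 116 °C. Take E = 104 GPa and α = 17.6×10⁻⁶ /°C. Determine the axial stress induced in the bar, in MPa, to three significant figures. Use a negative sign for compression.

212 MPa

Free thermal expansion αLΔT = 17.6e-6 · 12400 · -116 = -25.32 mm.
The walls impose strain ε = −(-25.32)/12400 = 2.0416e-03; σ = Eε = 104000 · 2.0416e-03 = 212.3 MPa.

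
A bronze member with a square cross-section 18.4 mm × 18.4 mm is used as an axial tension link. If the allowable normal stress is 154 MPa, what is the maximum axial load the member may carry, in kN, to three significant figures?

52.1 kN

A = 338.6 mm².
P_max = σ_allow · A = 154 · 338.6 = 52140 N = 52.14 kN.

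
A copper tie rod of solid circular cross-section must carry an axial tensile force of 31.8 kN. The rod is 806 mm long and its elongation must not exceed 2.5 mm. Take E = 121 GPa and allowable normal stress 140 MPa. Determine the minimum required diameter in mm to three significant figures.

Required area A ≥ P/σ_allow = 31800/140 = 227.1 mm².
For a solid circular section, d ≥ √(4A/π) = 17.01 mm.
Elongation limit: A ≥ PL/(Eδ_allow) = 31800·806/(121000·2.5) = 84.73 mm² ⇒ d ≥ 10.39 mm.
The stress limit governs.

17.0 mm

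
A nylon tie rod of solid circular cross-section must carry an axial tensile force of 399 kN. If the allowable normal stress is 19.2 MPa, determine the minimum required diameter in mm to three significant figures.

163 mm

Required area A ≥ P/σ_allow = 399000/19.2 = 20780 mm².
For a solid circular section, d ≥ √(4A/π) = 162.7 mm.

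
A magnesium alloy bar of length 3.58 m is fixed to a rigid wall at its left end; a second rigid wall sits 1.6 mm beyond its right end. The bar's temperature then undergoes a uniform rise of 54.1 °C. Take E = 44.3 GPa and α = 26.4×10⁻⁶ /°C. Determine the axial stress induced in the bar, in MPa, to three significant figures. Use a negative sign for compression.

-43.5 MPa

Free thermal expansion αLΔT = 26.4e-6 · 3580 · 54.1 = 5.113 mm.
The walls engage after the gap closes; constrained expansion = 5.113 − 1.6 = 3.513 mm.
The walls impose strain ε = −(3.513)/3580 = -9.8131e-04; σ = Eε = 44300 · -9.8131e-04 = -43.47 MPa.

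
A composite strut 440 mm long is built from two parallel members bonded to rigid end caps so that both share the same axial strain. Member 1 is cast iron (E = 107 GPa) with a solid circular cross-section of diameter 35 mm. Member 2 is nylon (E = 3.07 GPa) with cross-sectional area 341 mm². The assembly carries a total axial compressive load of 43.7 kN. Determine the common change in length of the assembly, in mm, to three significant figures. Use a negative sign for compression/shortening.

A_1 = 962.1 mm².
Equal strain + equilibrium ⇒ each member carries load in proportion to AE: A₁E₁ = 102900000 N, A₂E₂ = 1047000 N, ΣAE = 104000000 N.
δ = PL/ΣAE = -43700·440/104000000 = -0.1849 mm.

-0.185 mm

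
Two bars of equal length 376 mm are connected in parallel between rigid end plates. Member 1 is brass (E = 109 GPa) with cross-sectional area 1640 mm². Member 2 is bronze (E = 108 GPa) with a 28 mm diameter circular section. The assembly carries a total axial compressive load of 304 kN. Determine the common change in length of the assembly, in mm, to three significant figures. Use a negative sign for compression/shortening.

A_2 = 615.8 mm².
Equal strain + equilibrium ⇒ each member carries load in proportion to AE: A₁E₁ = 178800000 N, A₂E₂ = 66500000 N, ΣAE = 245300000 N.
δ = PL/ΣAE = -304000·376/245300000 = -0.4661 mm.

-0.466 mm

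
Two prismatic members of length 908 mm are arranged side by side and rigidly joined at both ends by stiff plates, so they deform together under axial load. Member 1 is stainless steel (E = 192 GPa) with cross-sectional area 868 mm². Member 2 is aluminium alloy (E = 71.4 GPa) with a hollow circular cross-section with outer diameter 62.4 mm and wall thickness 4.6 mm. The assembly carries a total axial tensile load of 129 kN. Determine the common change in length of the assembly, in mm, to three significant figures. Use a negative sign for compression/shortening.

0.518 mm

A_2 = 835.3 mm².
Equal strain + equilibrium ⇒ each member carries load in proportion to AE: A₁E₁ = 166700000 N, A₂E₂ = 59640000 N, ΣAE = 226300000 N.
δ = PL/ΣAE = 129000·908/226300000 = 0.5176 mm.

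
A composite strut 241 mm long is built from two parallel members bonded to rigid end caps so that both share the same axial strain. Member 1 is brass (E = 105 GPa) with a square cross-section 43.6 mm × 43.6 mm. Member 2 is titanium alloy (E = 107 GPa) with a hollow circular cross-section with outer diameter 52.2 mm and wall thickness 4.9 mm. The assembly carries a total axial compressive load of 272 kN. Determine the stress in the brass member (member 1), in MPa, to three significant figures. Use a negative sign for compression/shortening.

-103 MPa

A_1 = 1901 mm².
A_2 = 728.1 mm².
Equal strain + equilibrium ⇒ each member carries load in proportion to AE: A₁E₁ = 199600000 N, A₂E₂ = 77910000 N, ΣAE = 277500000 N.
σ₁ = P·E₁/ΣAE = -272000·105000/277500000 = -102.9 MPa.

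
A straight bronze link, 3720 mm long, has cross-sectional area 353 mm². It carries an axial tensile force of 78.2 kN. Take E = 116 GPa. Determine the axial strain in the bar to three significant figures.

σ = N/A = 221.5 MPa; ε = σ/E = 221.5/116000 = 1.910e-03.

0.00191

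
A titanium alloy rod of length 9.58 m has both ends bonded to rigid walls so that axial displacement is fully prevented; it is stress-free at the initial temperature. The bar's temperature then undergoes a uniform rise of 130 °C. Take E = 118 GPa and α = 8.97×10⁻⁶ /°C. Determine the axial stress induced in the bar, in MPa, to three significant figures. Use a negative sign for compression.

-138 MPa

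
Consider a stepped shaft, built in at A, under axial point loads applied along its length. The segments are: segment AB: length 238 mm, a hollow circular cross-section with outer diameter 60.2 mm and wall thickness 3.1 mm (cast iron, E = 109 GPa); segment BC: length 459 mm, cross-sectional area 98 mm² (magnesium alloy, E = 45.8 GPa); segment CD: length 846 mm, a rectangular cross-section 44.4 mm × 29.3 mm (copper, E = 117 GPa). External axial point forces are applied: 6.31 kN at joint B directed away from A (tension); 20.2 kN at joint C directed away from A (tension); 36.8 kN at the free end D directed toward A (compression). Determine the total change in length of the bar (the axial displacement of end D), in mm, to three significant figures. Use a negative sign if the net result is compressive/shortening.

-1.94 mm

Internal axial forces (sectioning from the free end, tension +): N_CD = -36.8 kN, N_BC = -16.6 kN, N_AB = -10.29 kN.
A_AB = 556.1 mm².
A_CD = 1301 mm².
δ_AB = -10290·238/(556.1·109000) = -0.0404 mm
δ_BC = -16600·459/(98·45800) = -1.698 mm
δ_CD = -36800·846/(1301·117000) = -0.2045 mm
δ = Σδ_i = -1.943 mm.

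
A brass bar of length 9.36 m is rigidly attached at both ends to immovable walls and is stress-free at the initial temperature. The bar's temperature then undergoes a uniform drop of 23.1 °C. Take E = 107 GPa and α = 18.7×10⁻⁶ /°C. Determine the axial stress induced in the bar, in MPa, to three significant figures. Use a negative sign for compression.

Free thermal expansion αLΔT = 18.7e-6 · 9360 · -23.1 = -4.043 mm.
The walls impose strain ε = −(-4.043)/9360 = 4.3197e-04; σ = Eε = 107000 · 4.3197e-04 = 46.22 MPa.

46.2 MPa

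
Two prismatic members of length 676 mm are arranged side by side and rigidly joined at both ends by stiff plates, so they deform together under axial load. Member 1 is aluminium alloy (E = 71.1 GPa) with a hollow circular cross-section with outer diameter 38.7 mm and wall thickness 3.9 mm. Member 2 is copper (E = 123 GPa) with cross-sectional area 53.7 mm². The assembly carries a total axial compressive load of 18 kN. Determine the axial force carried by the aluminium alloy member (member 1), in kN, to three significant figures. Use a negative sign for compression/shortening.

-14.8 kN

A_1 = 426.4 mm².
Equal strain + equilibrium ⇒ each member carries load in proportion to AE: A₁E₁ = 30320000 N, A₂E₂ = 6605000 N, ΣAE = 36920000 N.
F₁ = P·A₁E₁/ΣAE = -18000·30320000/36920000 = -14780 N.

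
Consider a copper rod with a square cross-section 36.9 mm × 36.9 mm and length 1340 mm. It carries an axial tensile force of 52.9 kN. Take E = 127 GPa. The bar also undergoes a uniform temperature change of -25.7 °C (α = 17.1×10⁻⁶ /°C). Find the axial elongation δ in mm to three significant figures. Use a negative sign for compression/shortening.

A = 1362 mm².
δ_mech = NL/(AE) = 52900·1340/(1362·127000) = 0.4099 mm.
δ_thermal = αLΔT = 17.1e-6·1340·-25.7 = -0.5889 mm.
δ = δ_mech + δ_thermal = -0.179 mm.

-0.179 mm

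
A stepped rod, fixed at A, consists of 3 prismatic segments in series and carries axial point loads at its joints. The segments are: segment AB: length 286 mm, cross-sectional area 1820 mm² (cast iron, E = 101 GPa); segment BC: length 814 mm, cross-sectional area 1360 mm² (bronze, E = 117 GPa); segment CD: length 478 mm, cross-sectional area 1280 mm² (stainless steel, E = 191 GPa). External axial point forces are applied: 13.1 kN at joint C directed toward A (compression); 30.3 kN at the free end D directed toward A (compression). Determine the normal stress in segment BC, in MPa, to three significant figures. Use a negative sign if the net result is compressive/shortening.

-31.9 MPa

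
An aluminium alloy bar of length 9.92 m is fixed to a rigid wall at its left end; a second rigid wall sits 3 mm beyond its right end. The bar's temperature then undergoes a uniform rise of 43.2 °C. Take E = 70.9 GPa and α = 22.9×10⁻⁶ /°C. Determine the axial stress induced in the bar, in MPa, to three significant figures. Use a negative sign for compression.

-48.7 MPa

Free thermal expansion αLΔT = 22.9e-6 · 9920 · 43.2 = 9.814 mm.
The walls engage after the gap closes; constrained expansion = 9.814 − 3 = 6.814 mm.
The walls impose strain ε = −(6.814)/9920 = -6.8686e-04; σ = Eε = 70900 · -6.8686e-04 = -48.7 MPa.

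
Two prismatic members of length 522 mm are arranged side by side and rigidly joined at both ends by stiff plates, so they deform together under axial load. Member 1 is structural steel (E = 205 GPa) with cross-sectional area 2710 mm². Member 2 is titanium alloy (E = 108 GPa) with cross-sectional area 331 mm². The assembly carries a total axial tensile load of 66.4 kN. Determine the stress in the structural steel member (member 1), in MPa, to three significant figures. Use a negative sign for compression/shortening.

23.0 MPa

Equal strain + equilibrium ⇒ each member carries load in proportion to AE: A₁E₁ = 555600000 N, A₂E₂ = 35750000 N, ΣAE = 591300000 N.
σ₁ = P·E₁/ΣAE = 66400·205000/591300000 = 23.02 MPa.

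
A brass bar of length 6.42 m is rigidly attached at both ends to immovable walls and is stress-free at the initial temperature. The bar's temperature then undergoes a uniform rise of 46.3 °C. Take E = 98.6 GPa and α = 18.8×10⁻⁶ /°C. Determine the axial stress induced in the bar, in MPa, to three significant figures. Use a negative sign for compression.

Free thermal expansion αLΔT = 18.8e-6 · 6420 · 46.3 = 5.588 mm.
The walls impose strain ε = −(5.588)/6420 = -8.7044e-04; σ = Eε = 98600 · -8.7044e-04 = -85.83 MPa.

-85.8 MPa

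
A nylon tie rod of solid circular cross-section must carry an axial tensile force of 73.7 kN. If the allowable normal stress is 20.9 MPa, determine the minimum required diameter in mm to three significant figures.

67.0 mm

Required area A ≥ P/σ_allow = 73700/20.9 = 3526 mm².
For a solid circular section, d ≥ √(4A/π) = 67.01 mm.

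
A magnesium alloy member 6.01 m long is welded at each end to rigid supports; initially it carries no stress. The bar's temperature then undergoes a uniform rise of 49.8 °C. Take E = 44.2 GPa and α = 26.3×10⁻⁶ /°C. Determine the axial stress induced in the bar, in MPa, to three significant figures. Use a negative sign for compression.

Free thermal expansion αLΔT = 26.3e-6 · 6010 · 49.8 = 7.872 mm.
The walls impose strain ε = −(7.872)/6010 = -1.3097e-03; σ = Eε = 44200 · -1.3097e-03 = -57.89 MPa.

-57.9 MPa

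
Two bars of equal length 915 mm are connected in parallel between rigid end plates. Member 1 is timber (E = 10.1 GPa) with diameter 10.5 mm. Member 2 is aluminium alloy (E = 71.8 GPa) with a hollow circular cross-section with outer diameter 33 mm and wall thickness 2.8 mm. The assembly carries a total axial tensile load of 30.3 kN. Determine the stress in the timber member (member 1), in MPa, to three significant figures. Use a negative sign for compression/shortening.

15.3 MPa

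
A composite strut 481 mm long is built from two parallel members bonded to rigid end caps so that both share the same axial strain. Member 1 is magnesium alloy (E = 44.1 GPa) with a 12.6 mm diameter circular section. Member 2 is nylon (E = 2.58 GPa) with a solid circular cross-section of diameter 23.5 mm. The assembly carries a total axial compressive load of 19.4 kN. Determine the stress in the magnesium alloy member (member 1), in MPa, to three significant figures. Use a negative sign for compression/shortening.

A_1 = 124.7 mm².
A_2 = 433.7 mm².
Equal strain + equilibrium ⇒ each member carries load in proportion to AE: A₁E₁ = 5499000 N, A₂E₂ = 1119000 N, ΣAE = 6618000 N.
σ₁ = P·E₁/ΣAE = -19400·44100/6618000 = -129.3 MPa.

-129 MPa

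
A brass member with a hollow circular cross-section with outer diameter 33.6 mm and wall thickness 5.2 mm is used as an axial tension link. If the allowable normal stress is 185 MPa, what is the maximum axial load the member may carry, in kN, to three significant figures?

A = 464 mm².
P_max = σ_allow · A = 185 · 464 = 85830 N = 85.83 kN.

85.8 kN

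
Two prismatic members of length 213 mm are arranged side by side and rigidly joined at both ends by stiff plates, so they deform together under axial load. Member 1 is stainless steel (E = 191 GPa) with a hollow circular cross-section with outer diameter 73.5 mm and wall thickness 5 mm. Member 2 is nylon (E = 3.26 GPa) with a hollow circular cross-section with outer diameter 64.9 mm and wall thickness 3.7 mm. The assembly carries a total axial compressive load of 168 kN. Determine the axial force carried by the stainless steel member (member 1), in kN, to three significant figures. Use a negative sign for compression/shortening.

A_1 = 1076 mm².
A_2 = 711.4 mm².
Equal strain + equilibrium ⇒ each member carries load in proportion to AE: A₁E₁ = 205500000 N, A₂E₂ = 2319000 N, ΣAE = 207800000 N.
F₁ = P·A₁E₁/ΣAE = -168000·205500000/207800000 = -166100 N.

-166 kN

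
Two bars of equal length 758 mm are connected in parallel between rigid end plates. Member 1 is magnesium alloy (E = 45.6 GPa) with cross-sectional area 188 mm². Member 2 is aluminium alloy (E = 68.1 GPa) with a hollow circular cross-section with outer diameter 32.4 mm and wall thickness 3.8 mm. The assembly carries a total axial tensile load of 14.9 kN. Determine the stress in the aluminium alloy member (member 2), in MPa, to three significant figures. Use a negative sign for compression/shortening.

31.9 MPa

A_2 = 341.4 mm².
Equal strain + equilibrium ⇒ each member carries load in proportion to AE: A₁E₁ = 8573000 N, A₂E₂ = 23250000 N, ΣAE = 31820000 N.
σ₂ = P·E₂/ΣAE = 14900·68100/31820000 = 31.88 MPa.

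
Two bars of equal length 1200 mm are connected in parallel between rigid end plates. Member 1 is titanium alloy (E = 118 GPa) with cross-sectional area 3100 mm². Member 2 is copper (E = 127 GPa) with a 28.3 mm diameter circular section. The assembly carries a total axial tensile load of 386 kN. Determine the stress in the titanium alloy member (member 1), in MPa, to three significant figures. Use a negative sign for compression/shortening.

A_2 = 629 mm².
Equal strain + equilibrium ⇒ each member carries load in proportion to AE: A₁E₁ = 365800000 N, A₂E₂ = 79890000 N, ΣAE = 445700000 N.
σ₁ = P·E₁/ΣAE = 386000·118000/445700000 = 102.2 MPa.

102 MPa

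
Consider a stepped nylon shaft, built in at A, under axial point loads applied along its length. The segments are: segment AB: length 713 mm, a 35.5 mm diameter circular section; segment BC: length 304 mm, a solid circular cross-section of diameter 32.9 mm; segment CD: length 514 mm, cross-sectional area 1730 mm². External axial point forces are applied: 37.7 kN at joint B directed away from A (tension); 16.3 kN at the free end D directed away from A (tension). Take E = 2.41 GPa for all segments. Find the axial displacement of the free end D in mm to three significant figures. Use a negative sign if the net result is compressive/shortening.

Internal axial forces (sectioning from the free end, tension +): N_CD = 16.3 kN, N_BC = 16.3 kN, N_AB = 54 kN.
A_AB = 989.8 mm².
A_BC = 850.1 mm².
δ_AB = 54000·713/(989.8·2410) = 16.14 mm
δ_BC = 16300·304/(850.1·2410) = 2.419 mm
δ_CD = 16300·514/(1730·2410) = 2.009 mm
δ = Σδ_i = 20.57 mm.

20.6 mm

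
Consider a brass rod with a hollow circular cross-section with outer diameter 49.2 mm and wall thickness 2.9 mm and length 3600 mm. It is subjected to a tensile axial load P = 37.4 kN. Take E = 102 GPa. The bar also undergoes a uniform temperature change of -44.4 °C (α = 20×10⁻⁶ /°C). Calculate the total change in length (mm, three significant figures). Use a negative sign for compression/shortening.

-0.0675 mm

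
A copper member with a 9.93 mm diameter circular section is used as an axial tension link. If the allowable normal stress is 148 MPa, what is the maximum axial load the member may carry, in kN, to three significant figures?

11.5 kN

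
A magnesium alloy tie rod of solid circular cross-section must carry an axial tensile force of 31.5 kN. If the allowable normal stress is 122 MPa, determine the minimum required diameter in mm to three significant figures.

Required area A ≥ P/σ_allow = 31500/122 = 258.2 mm².
For a solid circular section, d ≥ √(4A/π) = 18.13 mm.

18.1 mm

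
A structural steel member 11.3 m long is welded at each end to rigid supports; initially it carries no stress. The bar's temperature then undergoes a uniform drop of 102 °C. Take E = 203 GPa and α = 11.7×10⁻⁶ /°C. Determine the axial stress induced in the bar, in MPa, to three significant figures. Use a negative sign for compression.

242 MPa

Free thermal expansion αLΔT = 11.7e-6 · 11300 · -102 = -13.49 mm.
The walls impose strain ε = −(-13.49)/11300 = 1.1934e-03; σ = Eε = 203000 · 1.1934e-03 = 242.3 MPa.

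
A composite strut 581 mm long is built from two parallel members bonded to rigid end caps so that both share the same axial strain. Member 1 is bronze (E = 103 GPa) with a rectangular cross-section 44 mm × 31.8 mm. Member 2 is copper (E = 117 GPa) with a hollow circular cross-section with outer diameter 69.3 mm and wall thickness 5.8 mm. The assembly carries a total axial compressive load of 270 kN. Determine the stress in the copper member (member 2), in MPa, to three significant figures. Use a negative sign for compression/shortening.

-113 MPa

A_1 = 1399 mm².
A_2 = 1157 mm².
Equal strain + equilibrium ⇒ each member carries load in proportion to AE: A₁E₁ = 144100000 N, A₂E₂ = 135400000 N, ΣAE = 279500000 N.
σ₂ = P·E₂/ΣAE = -270000·117000/279500000 = -113 MPa.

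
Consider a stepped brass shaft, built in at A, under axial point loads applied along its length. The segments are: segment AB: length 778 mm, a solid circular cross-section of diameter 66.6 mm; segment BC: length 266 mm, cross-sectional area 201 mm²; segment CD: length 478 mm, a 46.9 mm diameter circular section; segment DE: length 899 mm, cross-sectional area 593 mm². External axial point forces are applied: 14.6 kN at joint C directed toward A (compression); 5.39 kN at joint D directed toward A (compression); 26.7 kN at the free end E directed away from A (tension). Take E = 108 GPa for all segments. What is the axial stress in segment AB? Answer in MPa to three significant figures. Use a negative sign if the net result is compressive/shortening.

Internal axial forces (sectioning from the free end, tension +): N_DE = 26.7 kN, N_CD = 21.31 kN, N_BC = 6.71 kN, N_AB = 6.71 kN.
A_AB = 3484 mm².
σ_AB = N_AB/A_AB = 6710/3484 = 1.926 MPa.

1.93 MPa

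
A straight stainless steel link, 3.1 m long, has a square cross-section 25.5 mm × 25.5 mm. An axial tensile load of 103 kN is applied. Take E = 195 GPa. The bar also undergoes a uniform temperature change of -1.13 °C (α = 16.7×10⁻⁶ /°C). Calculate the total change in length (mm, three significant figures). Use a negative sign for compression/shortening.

2.46 mm

A = 650.2 mm².
δ_mech = NL/(AE) = 103000·3100/(650.2·195000) = 2.518 mm.
δ_thermal = αLΔT = 16.7e-6·3100·-1.13 = -0.0585 mm.
δ = δ_mech + δ_thermal = 2.46 mm.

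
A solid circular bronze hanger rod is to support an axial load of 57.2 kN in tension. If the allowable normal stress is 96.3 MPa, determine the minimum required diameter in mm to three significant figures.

27.5 mm

Required area A ≥ P/σ_allow = 57200/96.3 = 594 mm².
For a solid circular section, d ≥ √(4A/π) = 27.5 mm.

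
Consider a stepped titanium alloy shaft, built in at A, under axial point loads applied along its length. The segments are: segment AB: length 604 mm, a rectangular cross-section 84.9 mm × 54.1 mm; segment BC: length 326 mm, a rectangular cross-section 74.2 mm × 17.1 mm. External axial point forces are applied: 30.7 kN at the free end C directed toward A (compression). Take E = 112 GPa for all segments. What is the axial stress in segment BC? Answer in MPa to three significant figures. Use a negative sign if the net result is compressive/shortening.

-24.2 MPa

Internal axial forces (sectioning from the free end, tension +): N_BC = -30.7 kN, N_AB = -30.7 kN.
A_BC = 1269 mm².
σ_BC = N_BC/A_BC = -30700/1269 = -24.2 MPa.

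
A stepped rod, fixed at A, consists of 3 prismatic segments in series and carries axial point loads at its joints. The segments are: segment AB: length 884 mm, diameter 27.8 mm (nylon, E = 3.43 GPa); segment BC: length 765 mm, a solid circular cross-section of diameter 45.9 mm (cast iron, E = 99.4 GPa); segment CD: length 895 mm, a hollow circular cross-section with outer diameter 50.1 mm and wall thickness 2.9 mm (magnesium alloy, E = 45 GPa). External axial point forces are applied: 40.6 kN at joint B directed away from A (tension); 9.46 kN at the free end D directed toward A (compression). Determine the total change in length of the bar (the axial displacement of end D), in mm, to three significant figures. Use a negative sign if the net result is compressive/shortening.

12.7 mm

Internal axial forces (sectioning from the free end, tension +): N_CD = -9.46 kN, N_BC = -9.46 kN, N_AB = 31.14 kN.
A_AB = 607 mm².
A_BC = 1655 mm².
A_CD = 430 mm².
δ_AB = 31140·884/(607·3430) = 13.22 mm
δ_BC = -9460·765/(1655·99400) = -0.044 mm
δ_CD = -9460·895/(430·45000) = -0.4375 mm
δ = Σδ_i = 12.74 mm.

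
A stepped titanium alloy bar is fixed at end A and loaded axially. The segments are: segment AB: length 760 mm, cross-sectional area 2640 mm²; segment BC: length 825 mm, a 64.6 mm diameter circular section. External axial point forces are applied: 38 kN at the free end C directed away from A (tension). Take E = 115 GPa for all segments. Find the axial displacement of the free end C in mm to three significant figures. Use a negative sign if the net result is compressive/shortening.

0.178 mm

Internal axial forces (sectioning from the free end, tension +): N_BC = 38 kN, N_AB = 38 kN.
A_BC = 3278 mm².
δ_AB = 38000·760/(2640·115000) = 0.09513 mm
δ_BC = 38000·825/(3278·115000) = 0.08317 mm
δ = Σδ_i = 0.1783 mm.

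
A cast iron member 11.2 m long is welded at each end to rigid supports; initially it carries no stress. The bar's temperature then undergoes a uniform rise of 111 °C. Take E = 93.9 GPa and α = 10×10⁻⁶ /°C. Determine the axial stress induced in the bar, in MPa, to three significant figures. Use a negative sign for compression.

-104 MPa

Free thermal expansion αLΔT = 10e-6 · 11200 · 111 = 12.43 mm.
The walls impose strain ε = −(12.43)/11200 = -1.1100e-03; σ = Eε = 93900 · -1.1100e-03 = -104.2 MPa.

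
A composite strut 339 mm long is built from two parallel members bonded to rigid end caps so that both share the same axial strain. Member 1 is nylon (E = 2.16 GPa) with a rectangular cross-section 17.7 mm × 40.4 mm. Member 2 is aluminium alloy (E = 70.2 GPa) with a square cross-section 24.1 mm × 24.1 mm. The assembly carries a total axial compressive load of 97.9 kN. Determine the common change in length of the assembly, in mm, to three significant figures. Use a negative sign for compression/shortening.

A_1 = 715.1 mm².
A_2 = 580.8 mm².
Equal strain + equilibrium ⇒ each member carries load in proportion to AE: A₁E₁ = 1545000 N, A₂E₂ = 40770000 N, ΣAE = 42320000 N.
δ = PL/ΣAE = -97900·339/42320000 = -0.7843 mm.

-0.784 mm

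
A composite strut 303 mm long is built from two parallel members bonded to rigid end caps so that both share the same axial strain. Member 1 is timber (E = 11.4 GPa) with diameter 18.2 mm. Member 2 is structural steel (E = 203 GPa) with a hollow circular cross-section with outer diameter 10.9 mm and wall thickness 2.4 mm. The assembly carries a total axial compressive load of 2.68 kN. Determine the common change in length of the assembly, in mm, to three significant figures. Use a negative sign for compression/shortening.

A_1 = 260.2 mm².
A_2 = 64.09 mm².
Equal strain + equilibrium ⇒ each member carries load in proportion to AE: A₁E₁ = 2966000 N, A₂E₂ = 13010000 N, ΣAE = 15980000 N.
δ = PL/ΣAE = -2680·303/15980000 = -0.05083 mm.

-0.0508 mm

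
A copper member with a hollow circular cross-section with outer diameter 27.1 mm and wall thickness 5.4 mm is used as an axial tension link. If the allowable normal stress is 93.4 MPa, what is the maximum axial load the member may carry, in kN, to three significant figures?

34.4 kN

A = 368.1 mm².
P_max = σ_allow · A = 93.4 · 368.1 = 34380 N = 34.38 kN.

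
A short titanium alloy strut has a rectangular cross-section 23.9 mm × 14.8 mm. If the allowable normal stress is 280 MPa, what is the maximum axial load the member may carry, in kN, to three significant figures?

99.0 kN

A = 353.7 mm².
P_max = σ_allow · A = 280 · 353.7 = 99040 N = 99.04 kN.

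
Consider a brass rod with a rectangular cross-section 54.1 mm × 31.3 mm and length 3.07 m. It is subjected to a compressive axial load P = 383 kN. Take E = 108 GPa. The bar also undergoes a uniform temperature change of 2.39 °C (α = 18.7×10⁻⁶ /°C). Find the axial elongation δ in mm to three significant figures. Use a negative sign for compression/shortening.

-6.29 mm

A = 1693 mm².
δ_mech = NL/(AE) = -383000·3070/(1693·108000) = -6.429 mm.
δ_thermal = αLΔT = 18.7e-6·3070·2.39 = 0.1372 mm.
δ = δ_mech + δ_thermal = -6.292 mm.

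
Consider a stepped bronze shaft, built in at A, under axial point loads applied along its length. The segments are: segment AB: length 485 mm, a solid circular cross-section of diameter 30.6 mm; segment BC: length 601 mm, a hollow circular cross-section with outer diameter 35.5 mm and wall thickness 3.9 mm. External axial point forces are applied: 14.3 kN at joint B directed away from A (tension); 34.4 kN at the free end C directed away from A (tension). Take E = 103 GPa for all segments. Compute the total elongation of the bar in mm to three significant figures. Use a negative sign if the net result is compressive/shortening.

0.830 mm

Internal axial forces (sectioning from the free end, tension +): N_BC = 34.4 kN, N_AB = 48.7 kN.
A_AB = 735.4 mm².
A_BC = 387.2 mm².
δ_AB = 48700·485/(735.4·103000) = 0.3118 mm
δ_BC = 34400·601/(387.2·103000) = 0.5184 mm
δ = Σδ_i = 0.8303 mm.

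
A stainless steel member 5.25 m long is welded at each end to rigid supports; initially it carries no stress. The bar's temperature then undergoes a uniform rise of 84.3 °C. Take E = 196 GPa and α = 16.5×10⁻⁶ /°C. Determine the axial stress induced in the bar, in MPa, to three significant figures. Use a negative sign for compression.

-273 MPa

Free thermal expansion αLΔT = 16.5e-6 · 5250 · 84.3 = 7.302 mm.
The walls impose strain ε = −(7.302)/5250 = -1.3909e-03; σ = Eε = 196000 · -1.3909e-03 = -272.6 MPa.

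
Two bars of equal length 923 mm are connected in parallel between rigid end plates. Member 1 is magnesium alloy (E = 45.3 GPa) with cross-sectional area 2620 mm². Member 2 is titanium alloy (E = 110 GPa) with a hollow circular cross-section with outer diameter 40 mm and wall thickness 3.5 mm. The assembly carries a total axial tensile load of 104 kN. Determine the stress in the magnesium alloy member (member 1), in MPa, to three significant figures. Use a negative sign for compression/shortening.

28.9 MPa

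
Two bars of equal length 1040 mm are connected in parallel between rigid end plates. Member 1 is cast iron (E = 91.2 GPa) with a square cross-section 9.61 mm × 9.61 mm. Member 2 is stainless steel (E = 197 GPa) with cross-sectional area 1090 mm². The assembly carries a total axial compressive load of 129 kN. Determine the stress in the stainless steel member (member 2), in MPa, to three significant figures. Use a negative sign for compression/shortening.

A_1 = 92.35 mm².
Equal strain + equilibrium ⇒ each member carries load in proportion to AE: A₁E₁ = 8423000 N, A₂E₂ = 214700000 N, ΣAE = 223200000 N.
σ₂ = P·E₂/ΣAE = -129000·197000/223200000 = -113.9 MPa.

-114 MPa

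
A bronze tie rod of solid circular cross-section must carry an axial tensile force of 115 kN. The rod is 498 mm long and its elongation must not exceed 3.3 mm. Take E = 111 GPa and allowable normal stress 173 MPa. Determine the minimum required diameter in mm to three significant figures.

Required area A ≥ P/σ_allow = 115000/173 = 664.7 mm².
For a solid circular section, d ≥ √(4A/π) = 29.09 mm.
Elongation limit: A ≥ PL/(Eδ_allow) = 115000·498/(111000·3.3) = 156.3 mm² ⇒ d ≥ 14.11 mm.
The stress limit governs.

29.1 mm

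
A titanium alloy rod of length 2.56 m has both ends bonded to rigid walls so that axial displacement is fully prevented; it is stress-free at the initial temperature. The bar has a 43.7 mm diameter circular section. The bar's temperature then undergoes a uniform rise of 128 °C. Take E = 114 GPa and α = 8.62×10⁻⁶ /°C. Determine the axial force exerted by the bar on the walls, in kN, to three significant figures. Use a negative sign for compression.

-189 kN

Free thermal expansion αLΔT = 8.62e-6 · 2560 · 128 = 2.825 mm.
The walls impose strain ε = −(2.825)/2560 = -1.1034e-03; σ = Eε = 114000 · -1.1034e-03 = -125.8 MPa.
Wall reaction R = σ·A = -125.8·1500 = -188700 N = -188.7 kN.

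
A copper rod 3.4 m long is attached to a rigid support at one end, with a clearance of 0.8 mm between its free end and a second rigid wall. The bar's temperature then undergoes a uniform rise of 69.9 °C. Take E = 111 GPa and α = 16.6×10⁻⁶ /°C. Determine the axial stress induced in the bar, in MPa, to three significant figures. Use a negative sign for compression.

-103 MPa

Free thermal expansion αLΔT = 16.6e-6 · 3400 · 69.9 = 3.945 mm.
The walls engage after the gap closes; constrained expansion = 3.945 − 0.8 = 3.145 mm.
The walls impose strain ε = −(3.145)/3400 = -9.2505e-04; σ = Eε = 111000 · -9.2505e-04 = -102.7 MPa.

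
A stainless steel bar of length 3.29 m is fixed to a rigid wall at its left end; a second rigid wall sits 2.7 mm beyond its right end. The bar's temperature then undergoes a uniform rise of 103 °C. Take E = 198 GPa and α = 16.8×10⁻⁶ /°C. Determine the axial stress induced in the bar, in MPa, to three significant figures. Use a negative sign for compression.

-180 MPa

Free thermal expansion αLΔT = 16.8e-6 · 3290 · 103 = 5.693 mm.
The walls engage after the gap closes; constrained expansion = 5.693 − 2.7 = 2.993 mm.
The walls impose strain ε = −(2.993)/3290 = -9.0973e-04; σ = Eε = 198000 · -9.0973e-04 = -180.1 MPa.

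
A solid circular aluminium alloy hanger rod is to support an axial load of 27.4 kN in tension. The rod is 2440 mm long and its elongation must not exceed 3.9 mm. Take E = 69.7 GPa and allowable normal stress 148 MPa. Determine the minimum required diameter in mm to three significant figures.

17.7 mm

Required area A ≥ P/σ_allow = 27400/148 = 185.1 mm².
For a solid circular section, d ≥ √(4A/π) = 15.35 mm.
Elongation limit: A ≥ PL/(Eδ_allow) = 27400·2440/(69700·3.9) = 245.9 mm² ⇒ d ≥ 17.7 mm.
The elongation limit governs.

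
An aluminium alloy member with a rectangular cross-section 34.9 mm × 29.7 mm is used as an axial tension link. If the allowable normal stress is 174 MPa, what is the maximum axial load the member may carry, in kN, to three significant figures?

A = 1037 mm².
P_max = σ_allow · A = 174 · 1037 = 180400 N = 180.4 kN.

180 kN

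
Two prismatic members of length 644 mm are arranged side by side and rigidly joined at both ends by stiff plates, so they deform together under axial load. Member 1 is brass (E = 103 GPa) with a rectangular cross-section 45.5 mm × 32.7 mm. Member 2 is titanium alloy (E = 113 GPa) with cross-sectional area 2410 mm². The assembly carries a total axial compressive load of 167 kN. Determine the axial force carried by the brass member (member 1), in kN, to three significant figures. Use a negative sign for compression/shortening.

-60.1 kN

A_1 = 1488 mm².
Equal strain + equilibrium ⇒ each member carries load in proportion to AE: A₁E₁ = 153200000 N, A₂E₂ = 272300000 N, ΣAE = 425600000 N.
F₁ = P·A₁E₁/ΣAE = -167000·153200000/425600000 = -60140 N.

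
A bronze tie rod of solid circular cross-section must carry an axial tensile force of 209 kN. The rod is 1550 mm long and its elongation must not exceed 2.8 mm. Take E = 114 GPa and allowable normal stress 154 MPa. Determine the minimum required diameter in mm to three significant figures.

41.6 mm

Required area A ≥ P/σ_allow = 209000/154 = 1357 mm².
For a solid circular section, d ≥ √(4A/π) = 41.57 mm.
Elongation limit: A ≥ PL/(Eδ_allow) = 209000·1550/(114000·2.8) = 1015 mm² ⇒ d ≥ 35.95 mm.
The stress limit governs.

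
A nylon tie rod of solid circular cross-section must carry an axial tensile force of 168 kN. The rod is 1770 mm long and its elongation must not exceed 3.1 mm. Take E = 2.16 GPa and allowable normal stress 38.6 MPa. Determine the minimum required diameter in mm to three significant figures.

Required area A ≥ P/σ_allow = 168000/38.6 = 4352 mm².
For a solid circular section, d ≥ √(4A/π) = 74.44 mm.
Elongation limit: A ≥ PL/(Eδ_allow) = 168000·1770/(2160·3.1) = 44410 mm² ⇒ d ≥ 237.8 mm.
The elongation limit governs.

238 mm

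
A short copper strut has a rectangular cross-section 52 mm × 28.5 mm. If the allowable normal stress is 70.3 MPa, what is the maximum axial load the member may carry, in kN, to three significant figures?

A = 1482 mm².
P_max = σ_allow · A = 70.3 · 1482 = 104200 N = 104.2 kN.

104 kN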